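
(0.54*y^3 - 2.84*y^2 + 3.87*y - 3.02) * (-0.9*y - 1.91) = -0.486*y^4 + 1.5246*y^3 + 1.9414*y^2 - 4.6737*y + 5.7682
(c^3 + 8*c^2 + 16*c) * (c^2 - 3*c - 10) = c^5 + 5*c^4 - 18*c^3 - 128*c^2 - 160*c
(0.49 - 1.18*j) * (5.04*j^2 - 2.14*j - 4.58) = -5.9472*j^3 + 4.9948*j^2 + 4.3558*j - 2.2442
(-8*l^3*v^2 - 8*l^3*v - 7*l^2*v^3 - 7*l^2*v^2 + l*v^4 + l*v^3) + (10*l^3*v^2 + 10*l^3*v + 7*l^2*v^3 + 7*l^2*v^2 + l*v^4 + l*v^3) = 2*l^3*v^2 + 2*l^3*v + 2*l*v^4 + 2*l*v^3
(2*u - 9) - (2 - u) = 3*u - 11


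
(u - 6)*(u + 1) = u^2 - 5*u - 6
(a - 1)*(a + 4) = a^2 + 3*a - 4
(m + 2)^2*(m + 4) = m^3 + 8*m^2 + 20*m + 16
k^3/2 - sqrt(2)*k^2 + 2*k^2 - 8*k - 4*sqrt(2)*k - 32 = (k/2 + sqrt(2))*(k + 4)*(k - 4*sqrt(2))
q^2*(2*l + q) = 2*l*q^2 + q^3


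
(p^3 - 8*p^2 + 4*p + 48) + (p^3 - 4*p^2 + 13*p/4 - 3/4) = 2*p^3 - 12*p^2 + 29*p/4 + 189/4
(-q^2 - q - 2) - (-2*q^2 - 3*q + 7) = q^2 + 2*q - 9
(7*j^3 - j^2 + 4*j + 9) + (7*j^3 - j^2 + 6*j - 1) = 14*j^3 - 2*j^2 + 10*j + 8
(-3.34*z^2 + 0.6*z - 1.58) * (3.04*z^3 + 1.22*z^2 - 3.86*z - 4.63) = -10.1536*z^5 - 2.2508*z^4 + 8.8212*z^3 + 11.2206*z^2 + 3.3208*z + 7.3154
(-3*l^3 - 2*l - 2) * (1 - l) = 3*l^4 - 3*l^3 + 2*l^2 - 2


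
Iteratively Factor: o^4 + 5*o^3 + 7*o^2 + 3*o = (o + 1)*(o^3 + 4*o^2 + 3*o) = (o + 1)^2*(o^2 + 3*o) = o*(o + 1)^2*(o + 3)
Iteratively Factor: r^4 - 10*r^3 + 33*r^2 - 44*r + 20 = (r - 2)*(r^3 - 8*r^2 + 17*r - 10) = (r - 5)*(r - 2)*(r^2 - 3*r + 2) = (r - 5)*(r - 2)^2*(r - 1)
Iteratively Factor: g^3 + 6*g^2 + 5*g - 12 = (g + 4)*(g^2 + 2*g - 3) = (g - 1)*(g + 4)*(g + 3)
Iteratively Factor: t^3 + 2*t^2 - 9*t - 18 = (t + 3)*(t^2 - t - 6) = (t + 2)*(t + 3)*(t - 3)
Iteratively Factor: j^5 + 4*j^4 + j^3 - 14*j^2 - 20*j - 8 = (j + 1)*(j^4 + 3*j^3 - 2*j^2 - 12*j - 8) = (j - 2)*(j + 1)*(j^3 + 5*j^2 + 8*j + 4) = (j - 2)*(j + 1)*(j + 2)*(j^2 + 3*j + 2) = (j - 2)*(j + 1)*(j + 2)^2*(j + 1)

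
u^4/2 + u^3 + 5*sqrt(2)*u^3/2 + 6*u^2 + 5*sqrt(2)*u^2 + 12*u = u*(u/2 + 1)*(u + 2*sqrt(2))*(u + 3*sqrt(2))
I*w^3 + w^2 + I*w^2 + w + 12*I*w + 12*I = (w - 4*I)*(w + 3*I)*(I*w + I)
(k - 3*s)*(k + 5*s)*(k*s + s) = k^3*s + 2*k^2*s^2 + k^2*s - 15*k*s^3 + 2*k*s^2 - 15*s^3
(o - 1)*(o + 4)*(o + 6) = o^3 + 9*o^2 + 14*o - 24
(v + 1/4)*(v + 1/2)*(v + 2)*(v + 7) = v^4 + 39*v^3/4 + 167*v^2/8 + 93*v/8 + 7/4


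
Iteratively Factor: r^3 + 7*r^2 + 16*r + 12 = (r + 2)*(r^2 + 5*r + 6) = (r + 2)^2*(r + 3)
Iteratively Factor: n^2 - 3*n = (n)*(n - 3)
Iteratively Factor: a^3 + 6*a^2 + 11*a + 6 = (a + 1)*(a^2 + 5*a + 6) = (a + 1)*(a + 3)*(a + 2)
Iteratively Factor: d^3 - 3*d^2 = (d)*(d^2 - 3*d) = d^2*(d - 3)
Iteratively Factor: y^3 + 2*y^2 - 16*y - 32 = (y + 4)*(y^2 - 2*y - 8) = (y - 4)*(y + 4)*(y + 2)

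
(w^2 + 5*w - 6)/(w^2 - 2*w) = (w^2 + 5*w - 6)/(w*(w - 2))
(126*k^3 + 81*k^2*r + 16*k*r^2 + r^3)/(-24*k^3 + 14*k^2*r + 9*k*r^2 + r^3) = (21*k^2 + 10*k*r + r^2)/(-4*k^2 + 3*k*r + r^2)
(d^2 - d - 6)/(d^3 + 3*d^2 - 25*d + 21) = (d + 2)/(d^2 + 6*d - 7)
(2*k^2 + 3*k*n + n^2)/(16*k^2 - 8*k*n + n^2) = (2*k^2 + 3*k*n + n^2)/(16*k^2 - 8*k*n + n^2)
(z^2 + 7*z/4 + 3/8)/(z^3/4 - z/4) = (8*z^2 + 14*z + 3)/(2*z*(z^2 - 1))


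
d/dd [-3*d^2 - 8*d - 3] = -6*d - 8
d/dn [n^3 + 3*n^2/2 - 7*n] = 3*n^2 + 3*n - 7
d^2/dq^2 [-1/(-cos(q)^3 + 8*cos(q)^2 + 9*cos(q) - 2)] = ((-33*cos(q) - 64*cos(2*q) + 9*cos(3*q))*(cos(q)^3 - 8*cos(q)^2 - 9*cos(q) + 2)/4 + 2*(-3*cos(q)^2 + 16*cos(q) + 9)^2*sin(q)^2)/(cos(q)^3 - 8*cos(q)^2 - 9*cos(q) + 2)^3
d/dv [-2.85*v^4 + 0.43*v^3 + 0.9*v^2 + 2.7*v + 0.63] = -11.4*v^3 + 1.29*v^2 + 1.8*v + 2.7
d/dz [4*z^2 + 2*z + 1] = 8*z + 2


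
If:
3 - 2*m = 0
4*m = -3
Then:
No Solution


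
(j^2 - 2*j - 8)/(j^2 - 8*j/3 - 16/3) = 3*(j + 2)/(3*j + 4)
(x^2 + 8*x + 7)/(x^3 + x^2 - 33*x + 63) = (x + 1)/(x^2 - 6*x + 9)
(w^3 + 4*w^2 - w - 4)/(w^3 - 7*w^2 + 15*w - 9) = (w^2 + 5*w + 4)/(w^2 - 6*w + 9)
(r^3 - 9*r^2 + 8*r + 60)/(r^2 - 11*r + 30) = r + 2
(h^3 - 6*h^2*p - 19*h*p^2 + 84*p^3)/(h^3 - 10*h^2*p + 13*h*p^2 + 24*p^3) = (-h^2 + 3*h*p + 28*p^2)/(-h^2 + 7*h*p + 8*p^2)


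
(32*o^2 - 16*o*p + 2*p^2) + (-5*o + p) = 32*o^2 - 16*o*p - 5*o + 2*p^2 + p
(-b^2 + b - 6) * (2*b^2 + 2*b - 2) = -2*b^4 - 8*b^2 - 14*b + 12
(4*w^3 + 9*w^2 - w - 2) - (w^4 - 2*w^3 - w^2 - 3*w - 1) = -w^4 + 6*w^3 + 10*w^2 + 2*w - 1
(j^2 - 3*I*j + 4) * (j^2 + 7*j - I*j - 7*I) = j^4 + 7*j^3 - 4*I*j^3 + j^2 - 28*I*j^2 + 7*j - 4*I*j - 28*I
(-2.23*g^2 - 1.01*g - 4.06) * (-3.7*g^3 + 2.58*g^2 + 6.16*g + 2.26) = 8.251*g^5 - 2.0164*g^4 - 1.3206*g^3 - 21.7362*g^2 - 27.2922*g - 9.1756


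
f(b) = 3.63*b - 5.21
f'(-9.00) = 3.63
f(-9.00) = -37.88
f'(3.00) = 3.63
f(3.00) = 5.68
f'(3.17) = 3.63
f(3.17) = 6.30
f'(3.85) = 3.63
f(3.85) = 8.77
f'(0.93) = 3.63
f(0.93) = -1.83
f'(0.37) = 3.63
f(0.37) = -3.87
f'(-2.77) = 3.63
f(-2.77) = -15.27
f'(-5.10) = 3.63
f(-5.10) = -23.72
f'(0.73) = 3.63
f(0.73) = -2.56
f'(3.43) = 3.63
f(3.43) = 7.24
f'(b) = 3.63000000000000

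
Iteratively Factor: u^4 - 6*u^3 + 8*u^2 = (u)*(u^3 - 6*u^2 + 8*u) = u*(u - 2)*(u^2 - 4*u) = u^2*(u - 2)*(u - 4)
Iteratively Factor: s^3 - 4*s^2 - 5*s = (s + 1)*(s^2 - 5*s) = s*(s + 1)*(s - 5)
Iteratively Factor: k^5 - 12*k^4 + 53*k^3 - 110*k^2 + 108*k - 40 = (k - 1)*(k^4 - 11*k^3 + 42*k^2 - 68*k + 40) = (k - 2)*(k - 1)*(k^3 - 9*k^2 + 24*k - 20) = (k - 5)*(k - 2)*(k - 1)*(k^2 - 4*k + 4) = (k - 5)*(k - 2)^2*(k - 1)*(k - 2)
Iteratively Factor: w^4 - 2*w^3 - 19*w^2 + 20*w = (w)*(w^3 - 2*w^2 - 19*w + 20) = w*(w + 4)*(w^2 - 6*w + 5) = w*(w - 1)*(w + 4)*(w - 5)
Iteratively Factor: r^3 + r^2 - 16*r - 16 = (r + 1)*(r^2 - 16) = (r + 1)*(r + 4)*(r - 4)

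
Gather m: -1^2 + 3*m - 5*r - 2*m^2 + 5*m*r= -2*m^2 + m*(5*r + 3) - 5*r - 1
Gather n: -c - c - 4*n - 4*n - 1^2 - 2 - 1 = -2*c - 8*n - 4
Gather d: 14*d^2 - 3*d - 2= 14*d^2 - 3*d - 2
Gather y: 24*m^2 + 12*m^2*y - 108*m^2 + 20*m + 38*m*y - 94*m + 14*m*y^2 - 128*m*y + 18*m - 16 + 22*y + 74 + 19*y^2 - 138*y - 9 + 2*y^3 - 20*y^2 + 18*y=-84*m^2 - 56*m + 2*y^3 + y^2*(14*m - 1) + y*(12*m^2 - 90*m - 98) + 49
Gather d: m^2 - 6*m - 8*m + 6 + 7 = m^2 - 14*m + 13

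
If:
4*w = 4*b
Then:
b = w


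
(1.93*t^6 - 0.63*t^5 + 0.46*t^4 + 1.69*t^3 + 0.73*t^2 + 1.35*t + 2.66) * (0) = 0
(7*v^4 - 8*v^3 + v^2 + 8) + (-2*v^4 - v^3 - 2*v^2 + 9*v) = 5*v^4 - 9*v^3 - v^2 + 9*v + 8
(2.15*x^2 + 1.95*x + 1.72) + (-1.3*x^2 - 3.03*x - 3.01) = 0.85*x^2 - 1.08*x - 1.29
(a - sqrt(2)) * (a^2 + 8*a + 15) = a^3 - sqrt(2)*a^2 + 8*a^2 - 8*sqrt(2)*a + 15*a - 15*sqrt(2)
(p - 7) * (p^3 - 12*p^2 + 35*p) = p^4 - 19*p^3 + 119*p^2 - 245*p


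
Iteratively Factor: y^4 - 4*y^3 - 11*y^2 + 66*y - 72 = (y - 3)*(y^3 - y^2 - 14*y + 24) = (y - 3)^2*(y^2 + 2*y - 8) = (y - 3)^2*(y - 2)*(y + 4)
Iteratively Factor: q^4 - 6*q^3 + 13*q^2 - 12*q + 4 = (q - 2)*(q^3 - 4*q^2 + 5*q - 2) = (q - 2)^2*(q^2 - 2*q + 1) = (q - 2)^2*(q - 1)*(q - 1)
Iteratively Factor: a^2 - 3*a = (a - 3)*(a)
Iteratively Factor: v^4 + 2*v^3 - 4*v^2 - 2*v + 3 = (v + 1)*(v^3 + v^2 - 5*v + 3) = (v - 1)*(v + 1)*(v^2 + 2*v - 3) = (v - 1)^2*(v + 1)*(v + 3)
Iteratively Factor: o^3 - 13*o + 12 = (o - 1)*(o^2 + o - 12) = (o - 3)*(o - 1)*(o + 4)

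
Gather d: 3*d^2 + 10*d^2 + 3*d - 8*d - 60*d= 13*d^2 - 65*d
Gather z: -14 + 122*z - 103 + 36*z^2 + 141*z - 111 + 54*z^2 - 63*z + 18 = 90*z^2 + 200*z - 210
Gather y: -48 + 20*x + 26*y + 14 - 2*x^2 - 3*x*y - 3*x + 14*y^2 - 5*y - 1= -2*x^2 + 17*x + 14*y^2 + y*(21 - 3*x) - 35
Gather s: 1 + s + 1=s + 2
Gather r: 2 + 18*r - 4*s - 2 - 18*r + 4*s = 0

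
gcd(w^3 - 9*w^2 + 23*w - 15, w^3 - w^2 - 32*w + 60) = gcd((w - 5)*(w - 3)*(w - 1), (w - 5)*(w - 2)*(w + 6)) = w - 5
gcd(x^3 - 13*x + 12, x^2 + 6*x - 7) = x - 1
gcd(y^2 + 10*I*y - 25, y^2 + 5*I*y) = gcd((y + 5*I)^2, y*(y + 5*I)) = y + 5*I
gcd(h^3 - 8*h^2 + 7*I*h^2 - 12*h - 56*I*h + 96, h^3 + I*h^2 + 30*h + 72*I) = h^2 + 7*I*h - 12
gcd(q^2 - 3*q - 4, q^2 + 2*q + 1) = q + 1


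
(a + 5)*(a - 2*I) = a^2 + 5*a - 2*I*a - 10*I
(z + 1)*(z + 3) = z^2 + 4*z + 3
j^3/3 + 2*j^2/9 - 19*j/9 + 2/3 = (j/3 + 1)*(j - 2)*(j - 1/3)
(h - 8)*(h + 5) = h^2 - 3*h - 40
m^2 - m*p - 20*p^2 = (m - 5*p)*(m + 4*p)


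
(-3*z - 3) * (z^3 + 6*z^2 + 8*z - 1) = -3*z^4 - 21*z^3 - 42*z^2 - 21*z + 3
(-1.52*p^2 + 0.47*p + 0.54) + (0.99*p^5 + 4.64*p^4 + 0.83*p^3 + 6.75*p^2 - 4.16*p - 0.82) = 0.99*p^5 + 4.64*p^4 + 0.83*p^3 + 5.23*p^2 - 3.69*p - 0.28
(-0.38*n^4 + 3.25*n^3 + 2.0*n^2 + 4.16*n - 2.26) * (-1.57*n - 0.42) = 0.5966*n^5 - 4.9429*n^4 - 4.505*n^3 - 7.3712*n^2 + 1.801*n + 0.9492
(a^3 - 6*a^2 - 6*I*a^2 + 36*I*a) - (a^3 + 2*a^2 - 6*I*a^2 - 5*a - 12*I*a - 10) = -8*a^2 + 5*a + 48*I*a + 10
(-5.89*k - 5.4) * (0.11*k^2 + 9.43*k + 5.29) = -0.6479*k^3 - 56.1367*k^2 - 82.0801*k - 28.566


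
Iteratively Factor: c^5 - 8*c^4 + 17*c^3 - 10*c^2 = (c - 5)*(c^4 - 3*c^3 + 2*c^2) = (c - 5)*(c - 2)*(c^3 - c^2) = c*(c - 5)*(c - 2)*(c^2 - c) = c*(c - 5)*(c - 2)*(c - 1)*(c)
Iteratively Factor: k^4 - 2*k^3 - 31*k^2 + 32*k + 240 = (k - 5)*(k^3 + 3*k^2 - 16*k - 48) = (k - 5)*(k + 4)*(k^2 - k - 12) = (k - 5)*(k + 3)*(k + 4)*(k - 4)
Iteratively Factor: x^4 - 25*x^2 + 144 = (x - 3)*(x^3 + 3*x^2 - 16*x - 48) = (x - 3)*(x + 3)*(x^2 - 16) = (x - 4)*(x - 3)*(x + 3)*(x + 4)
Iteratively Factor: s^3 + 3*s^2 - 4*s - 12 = (s - 2)*(s^2 + 5*s + 6) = (s - 2)*(s + 2)*(s + 3)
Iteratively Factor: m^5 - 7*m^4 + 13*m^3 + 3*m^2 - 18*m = (m - 3)*(m^4 - 4*m^3 + m^2 + 6*m) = m*(m - 3)*(m^3 - 4*m^2 + m + 6) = m*(m - 3)*(m + 1)*(m^2 - 5*m + 6) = m*(m - 3)*(m - 2)*(m + 1)*(m - 3)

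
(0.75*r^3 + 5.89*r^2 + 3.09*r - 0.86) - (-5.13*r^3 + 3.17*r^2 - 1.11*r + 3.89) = 5.88*r^3 + 2.72*r^2 + 4.2*r - 4.75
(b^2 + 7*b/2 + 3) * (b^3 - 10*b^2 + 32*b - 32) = b^5 - 13*b^4/2 + 50*b^2 - 16*b - 96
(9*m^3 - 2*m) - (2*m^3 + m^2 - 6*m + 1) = 7*m^3 - m^2 + 4*m - 1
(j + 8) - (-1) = j + 9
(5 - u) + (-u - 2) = 3 - 2*u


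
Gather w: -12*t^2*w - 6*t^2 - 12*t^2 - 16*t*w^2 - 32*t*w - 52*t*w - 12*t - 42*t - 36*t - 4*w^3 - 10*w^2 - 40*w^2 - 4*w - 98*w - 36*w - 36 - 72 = -18*t^2 - 90*t - 4*w^3 + w^2*(-16*t - 50) + w*(-12*t^2 - 84*t - 138) - 108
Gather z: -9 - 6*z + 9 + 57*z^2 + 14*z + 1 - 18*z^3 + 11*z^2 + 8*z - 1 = -18*z^3 + 68*z^2 + 16*z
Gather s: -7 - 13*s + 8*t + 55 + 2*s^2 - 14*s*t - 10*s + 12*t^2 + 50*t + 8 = 2*s^2 + s*(-14*t - 23) + 12*t^2 + 58*t + 56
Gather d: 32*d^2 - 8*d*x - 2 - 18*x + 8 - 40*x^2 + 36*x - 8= 32*d^2 - 8*d*x - 40*x^2 + 18*x - 2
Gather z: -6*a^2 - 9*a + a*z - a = -6*a^2 + a*z - 10*a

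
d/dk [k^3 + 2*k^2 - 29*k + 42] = 3*k^2 + 4*k - 29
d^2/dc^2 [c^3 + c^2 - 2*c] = 6*c + 2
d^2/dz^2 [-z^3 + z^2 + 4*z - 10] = 2 - 6*z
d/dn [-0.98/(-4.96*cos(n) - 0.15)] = 4.8608*sin(n)/(4.96*cos(n) + 0.15)^2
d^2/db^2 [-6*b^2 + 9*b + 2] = -12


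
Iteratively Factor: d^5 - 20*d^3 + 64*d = (d - 4)*(d^4 + 4*d^3 - 4*d^2 - 16*d) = (d - 4)*(d - 2)*(d^3 + 6*d^2 + 8*d) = d*(d - 4)*(d - 2)*(d^2 + 6*d + 8) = d*(d - 4)*(d - 2)*(d + 2)*(d + 4)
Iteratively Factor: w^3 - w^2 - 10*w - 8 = (w + 1)*(w^2 - 2*w - 8) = (w + 1)*(w + 2)*(w - 4)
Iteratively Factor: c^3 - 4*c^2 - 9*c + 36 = (c - 4)*(c^2 - 9) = (c - 4)*(c + 3)*(c - 3)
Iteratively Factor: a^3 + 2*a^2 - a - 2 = (a + 2)*(a^2 - 1) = (a - 1)*(a + 2)*(a + 1)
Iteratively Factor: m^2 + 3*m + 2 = (m + 1)*(m + 2)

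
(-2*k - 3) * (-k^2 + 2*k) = 2*k^3 - k^2 - 6*k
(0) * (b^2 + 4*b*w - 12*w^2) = 0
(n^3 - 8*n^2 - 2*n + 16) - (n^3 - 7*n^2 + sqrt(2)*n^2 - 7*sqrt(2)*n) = -sqrt(2)*n^2 - n^2 - 2*n + 7*sqrt(2)*n + 16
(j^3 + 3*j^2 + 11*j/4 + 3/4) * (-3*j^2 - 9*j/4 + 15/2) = -3*j^5 - 45*j^4/4 - 15*j^3/2 + 225*j^2/16 + 303*j/16 + 45/8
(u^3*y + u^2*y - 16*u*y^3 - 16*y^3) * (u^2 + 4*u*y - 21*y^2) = u^5*y + 4*u^4*y^2 + u^4*y - 37*u^3*y^3 + 4*u^3*y^2 - 64*u^2*y^4 - 37*u^2*y^3 + 336*u*y^5 - 64*u*y^4 + 336*y^5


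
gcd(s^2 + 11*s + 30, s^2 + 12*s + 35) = s + 5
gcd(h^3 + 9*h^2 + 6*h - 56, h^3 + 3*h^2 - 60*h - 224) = h^2 + 11*h + 28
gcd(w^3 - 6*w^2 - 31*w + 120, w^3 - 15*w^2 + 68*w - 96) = w^2 - 11*w + 24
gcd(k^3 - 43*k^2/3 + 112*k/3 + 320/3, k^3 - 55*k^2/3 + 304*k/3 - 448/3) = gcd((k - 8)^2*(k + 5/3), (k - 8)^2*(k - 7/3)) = k^2 - 16*k + 64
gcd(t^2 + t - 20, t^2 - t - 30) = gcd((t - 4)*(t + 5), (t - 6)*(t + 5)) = t + 5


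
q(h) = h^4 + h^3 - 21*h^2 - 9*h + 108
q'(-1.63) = 50.11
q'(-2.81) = 43.96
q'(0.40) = -25.06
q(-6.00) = 486.00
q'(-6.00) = -513.00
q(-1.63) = 69.60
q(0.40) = 101.13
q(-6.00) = 486.00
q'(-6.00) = -513.00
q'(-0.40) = 8.02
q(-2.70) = 12.67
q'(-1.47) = 46.52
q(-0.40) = 108.20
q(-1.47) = 77.34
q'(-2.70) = 47.54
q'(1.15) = -47.25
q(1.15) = 73.15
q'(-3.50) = 3.25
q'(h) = 4*h^3 + 3*h^2 - 42*h - 9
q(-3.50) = -10.56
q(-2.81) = 7.63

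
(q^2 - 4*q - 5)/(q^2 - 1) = (q - 5)/(q - 1)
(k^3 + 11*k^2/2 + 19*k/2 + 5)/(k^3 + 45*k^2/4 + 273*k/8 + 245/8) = 4*(k^2 + 3*k + 2)/(4*k^2 + 35*k + 49)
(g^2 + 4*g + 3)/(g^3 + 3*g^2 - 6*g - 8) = (g + 3)/(g^2 + 2*g - 8)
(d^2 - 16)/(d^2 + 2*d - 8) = (d - 4)/(d - 2)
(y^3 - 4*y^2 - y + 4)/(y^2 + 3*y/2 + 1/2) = 2*(y^2 - 5*y + 4)/(2*y + 1)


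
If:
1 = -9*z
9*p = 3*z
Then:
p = -1/27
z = -1/9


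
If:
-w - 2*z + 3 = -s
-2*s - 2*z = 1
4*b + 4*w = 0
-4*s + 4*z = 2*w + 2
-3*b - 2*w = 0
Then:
No Solution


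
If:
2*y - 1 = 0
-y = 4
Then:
No Solution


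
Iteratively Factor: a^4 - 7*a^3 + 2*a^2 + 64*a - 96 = (a - 2)*(a^3 - 5*a^2 - 8*a + 48) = (a - 4)*(a - 2)*(a^2 - a - 12) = (a - 4)*(a - 2)*(a + 3)*(a - 4)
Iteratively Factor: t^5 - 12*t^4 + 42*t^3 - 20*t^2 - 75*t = (t - 5)*(t^4 - 7*t^3 + 7*t^2 + 15*t) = t*(t - 5)*(t^3 - 7*t^2 + 7*t + 15) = t*(t - 5)^2*(t^2 - 2*t - 3) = t*(t - 5)^2*(t + 1)*(t - 3)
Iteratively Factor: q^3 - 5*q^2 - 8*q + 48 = (q - 4)*(q^2 - q - 12) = (q - 4)^2*(q + 3)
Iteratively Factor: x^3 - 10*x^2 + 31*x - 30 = (x - 2)*(x^2 - 8*x + 15) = (x - 3)*(x - 2)*(x - 5)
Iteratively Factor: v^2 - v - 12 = (v + 3)*(v - 4)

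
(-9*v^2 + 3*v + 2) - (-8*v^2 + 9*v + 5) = -v^2 - 6*v - 3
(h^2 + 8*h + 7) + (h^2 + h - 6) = 2*h^2 + 9*h + 1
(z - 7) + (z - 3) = 2*z - 10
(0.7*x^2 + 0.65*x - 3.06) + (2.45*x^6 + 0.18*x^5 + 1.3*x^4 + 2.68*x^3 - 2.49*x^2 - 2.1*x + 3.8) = 2.45*x^6 + 0.18*x^5 + 1.3*x^4 + 2.68*x^3 - 1.79*x^2 - 1.45*x + 0.74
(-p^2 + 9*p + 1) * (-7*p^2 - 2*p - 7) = 7*p^4 - 61*p^3 - 18*p^2 - 65*p - 7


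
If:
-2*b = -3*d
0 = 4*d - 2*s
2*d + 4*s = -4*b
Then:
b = 0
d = 0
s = 0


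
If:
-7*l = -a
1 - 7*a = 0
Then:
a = 1/7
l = 1/49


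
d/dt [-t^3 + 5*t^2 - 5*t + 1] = -3*t^2 + 10*t - 5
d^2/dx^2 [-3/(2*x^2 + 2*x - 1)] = 12*(2*x^2 + 2*x - 2*(2*x + 1)^2 - 1)/(2*x^2 + 2*x - 1)^3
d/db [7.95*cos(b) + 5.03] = -7.95*sin(b)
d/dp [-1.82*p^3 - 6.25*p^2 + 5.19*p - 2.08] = -5.46*p^2 - 12.5*p + 5.19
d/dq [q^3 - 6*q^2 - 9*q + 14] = 3*q^2 - 12*q - 9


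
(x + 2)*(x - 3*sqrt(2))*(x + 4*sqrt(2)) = x^3 + sqrt(2)*x^2 + 2*x^2 - 24*x + 2*sqrt(2)*x - 48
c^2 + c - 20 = (c - 4)*(c + 5)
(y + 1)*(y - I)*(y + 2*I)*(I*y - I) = I*y^4 - y^3 + I*y^2 + y - 2*I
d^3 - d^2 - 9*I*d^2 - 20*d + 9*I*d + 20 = (d - 1)*(d - 5*I)*(d - 4*I)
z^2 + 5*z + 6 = (z + 2)*(z + 3)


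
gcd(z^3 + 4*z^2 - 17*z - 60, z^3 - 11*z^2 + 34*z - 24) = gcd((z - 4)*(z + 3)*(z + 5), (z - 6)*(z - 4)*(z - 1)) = z - 4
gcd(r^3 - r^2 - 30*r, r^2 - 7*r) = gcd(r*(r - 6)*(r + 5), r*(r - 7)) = r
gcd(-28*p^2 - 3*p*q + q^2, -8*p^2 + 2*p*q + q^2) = 4*p + q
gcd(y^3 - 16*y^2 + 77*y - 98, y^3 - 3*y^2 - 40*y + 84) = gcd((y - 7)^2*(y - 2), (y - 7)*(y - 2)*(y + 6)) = y^2 - 9*y + 14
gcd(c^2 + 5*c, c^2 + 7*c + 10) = c + 5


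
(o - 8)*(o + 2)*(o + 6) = o^3 - 52*o - 96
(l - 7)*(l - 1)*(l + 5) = l^3 - 3*l^2 - 33*l + 35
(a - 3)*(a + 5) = a^2 + 2*a - 15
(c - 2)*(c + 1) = c^2 - c - 2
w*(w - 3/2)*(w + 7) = w^3 + 11*w^2/2 - 21*w/2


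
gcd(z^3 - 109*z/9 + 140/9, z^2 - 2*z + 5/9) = z - 5/3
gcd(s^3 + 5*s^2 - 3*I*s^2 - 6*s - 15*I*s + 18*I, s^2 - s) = s - 1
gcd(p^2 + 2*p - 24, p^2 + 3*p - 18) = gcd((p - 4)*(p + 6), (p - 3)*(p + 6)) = p + 6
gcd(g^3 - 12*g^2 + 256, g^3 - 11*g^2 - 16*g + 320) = g^2 - 16*g + 64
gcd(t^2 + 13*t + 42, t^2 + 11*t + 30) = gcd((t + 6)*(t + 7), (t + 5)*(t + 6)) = t + 6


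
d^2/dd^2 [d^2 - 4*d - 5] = 2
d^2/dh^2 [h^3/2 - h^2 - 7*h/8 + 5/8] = 3*h - 2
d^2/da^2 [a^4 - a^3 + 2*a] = 6*a*(2*a - 1)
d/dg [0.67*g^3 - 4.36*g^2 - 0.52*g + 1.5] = 2.01*g^2 - 8.72*g - 0.52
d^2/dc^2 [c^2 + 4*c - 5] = 2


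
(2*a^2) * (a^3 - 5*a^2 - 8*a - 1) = 2*a^5 - 10*a^4 - 16*a^3 - 2*a^2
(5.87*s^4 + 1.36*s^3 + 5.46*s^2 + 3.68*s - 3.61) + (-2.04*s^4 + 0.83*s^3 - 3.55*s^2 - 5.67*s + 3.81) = 3.83*s^4 + 2.19*s^3 + 1.91*s^2 - 1.99*s + 0.2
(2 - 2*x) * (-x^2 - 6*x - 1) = 2*x^3 + 10*x^2 - 10*x - 2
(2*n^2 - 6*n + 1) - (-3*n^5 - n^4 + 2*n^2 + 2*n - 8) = 3*n^5 + n^4 - 8*n + 9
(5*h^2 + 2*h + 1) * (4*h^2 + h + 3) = 20*h^4 + 13*h^3 + 21*h^2 + 7*h + 3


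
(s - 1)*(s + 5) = s^2 + 4*s - 5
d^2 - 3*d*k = d*(d - 3*k)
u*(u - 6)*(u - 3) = u^3 - 9*u^2 + 18*u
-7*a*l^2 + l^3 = l^2*(-7*a + l)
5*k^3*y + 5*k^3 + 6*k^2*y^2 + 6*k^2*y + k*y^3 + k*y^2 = (k + y)*(5*k + y)*(k*y + k)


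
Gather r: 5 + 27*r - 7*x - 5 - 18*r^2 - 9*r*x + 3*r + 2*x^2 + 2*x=-18*r^2 + r*(30 - 9*x) + 2*x^2 - 5*x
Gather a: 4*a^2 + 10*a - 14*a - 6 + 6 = 4*a^2 - 4*a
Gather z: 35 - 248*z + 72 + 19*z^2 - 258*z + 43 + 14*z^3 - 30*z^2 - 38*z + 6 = 14*z^3 - 11*z^2 - 544*z + 156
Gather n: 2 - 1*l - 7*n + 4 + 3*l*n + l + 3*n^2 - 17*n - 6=3*n^2 + n*(3*l - 24)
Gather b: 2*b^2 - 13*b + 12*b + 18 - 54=2*b^2 - b - 36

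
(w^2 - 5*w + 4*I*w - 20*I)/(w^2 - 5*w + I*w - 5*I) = (w + 4*I)/(w + I)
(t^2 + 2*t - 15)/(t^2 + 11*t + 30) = (t - 3)/(t + 6)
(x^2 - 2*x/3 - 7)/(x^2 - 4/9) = 3*(3*x^2 - 2*x - 21)/(9*x^2 - 4)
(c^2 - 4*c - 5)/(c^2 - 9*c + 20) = (c + 1)/(c - 4)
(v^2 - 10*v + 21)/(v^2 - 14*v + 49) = (v - 3)/(v - 7)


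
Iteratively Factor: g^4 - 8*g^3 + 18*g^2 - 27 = (g - 3)*(g^3 - 5*g^2 + 3*g + 9) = (g - 3)^2*(g^2 - 2*g - 3) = (g - 3)^2*(g + 1)*(g - 3)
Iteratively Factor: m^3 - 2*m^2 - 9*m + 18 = (m + 3)*(m^2 - 5*m + 6) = (m - 2)*(m + 3)*(m - 3)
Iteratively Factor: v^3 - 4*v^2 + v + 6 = (v - 3)*(v^2 - v - 2) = (v - 3)*(v - 2)*(v + 1)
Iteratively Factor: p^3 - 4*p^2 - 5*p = (p)*(p^2 - 4*p - 5) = p*(p + 1)*(p - 5)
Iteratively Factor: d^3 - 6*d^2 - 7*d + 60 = (d + 3)*(d^2 - 9*d + 20) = (d - 5)*(d + 3)*(d - 4)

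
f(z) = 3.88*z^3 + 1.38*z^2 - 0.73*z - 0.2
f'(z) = 11.64*z^2 + 2.76*z - 0.73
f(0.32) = -0.17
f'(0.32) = 1.35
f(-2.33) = -40.09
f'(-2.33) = 56.03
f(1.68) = 20.87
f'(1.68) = 36.76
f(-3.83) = -195.15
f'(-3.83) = 159.45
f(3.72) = 215.92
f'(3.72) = 170.62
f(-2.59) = -56.46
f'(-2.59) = 70.20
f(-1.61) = -11.64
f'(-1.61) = 25.00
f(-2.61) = -57.88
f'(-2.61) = 71.36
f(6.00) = 883.18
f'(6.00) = 434.87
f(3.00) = 114.79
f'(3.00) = 112.31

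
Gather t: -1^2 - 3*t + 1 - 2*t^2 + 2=-2*t^2 - 3*t + 2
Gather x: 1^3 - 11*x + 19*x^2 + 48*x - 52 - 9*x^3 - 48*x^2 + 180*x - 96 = -9*x^3 - 29*x^2 + 217*x - 147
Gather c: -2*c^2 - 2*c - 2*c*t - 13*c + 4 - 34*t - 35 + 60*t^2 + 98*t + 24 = -2*c^2 + c*(-2*t - 15) + 60*t^2 + 64*t - 7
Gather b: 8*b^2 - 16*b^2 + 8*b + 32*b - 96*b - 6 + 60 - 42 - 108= -8*b^2 - 56*b - 96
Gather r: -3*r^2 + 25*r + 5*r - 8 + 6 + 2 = -3*r^2 + 30*r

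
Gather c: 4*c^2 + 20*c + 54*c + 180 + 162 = 4*c^2 + 74*c + 342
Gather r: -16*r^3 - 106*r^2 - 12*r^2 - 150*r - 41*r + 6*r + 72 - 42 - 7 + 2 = -16*r^3 - 118*r^2 - 185*r + 25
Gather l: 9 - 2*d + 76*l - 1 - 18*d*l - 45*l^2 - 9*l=-2*d - 45*l^2 + l*(67 - 18*d) + 8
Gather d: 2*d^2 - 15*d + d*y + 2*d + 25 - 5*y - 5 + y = 2*d^2 + d*(y - 13) - 4*y + 20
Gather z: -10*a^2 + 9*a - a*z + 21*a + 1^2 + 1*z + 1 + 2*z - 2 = -10*a^2 + 30*a + z*(3 - a)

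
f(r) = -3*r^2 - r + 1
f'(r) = -6*r - 1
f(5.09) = -81.81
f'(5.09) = -31.54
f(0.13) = 0.82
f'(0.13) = -1.78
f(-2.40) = -13.88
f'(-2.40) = 13.40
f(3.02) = -29.38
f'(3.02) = -19.12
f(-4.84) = -64.44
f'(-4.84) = 28.04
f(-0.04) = 1.04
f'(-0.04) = -0.76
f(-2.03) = -9.33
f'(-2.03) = 11.18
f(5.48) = -94.57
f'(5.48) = -33.88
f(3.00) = -29.00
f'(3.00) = -19.00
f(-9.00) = -233.00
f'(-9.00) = 53.00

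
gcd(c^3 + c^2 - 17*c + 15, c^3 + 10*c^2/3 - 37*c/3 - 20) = c^2 + 2*c - 15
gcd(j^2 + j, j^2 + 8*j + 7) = j + 1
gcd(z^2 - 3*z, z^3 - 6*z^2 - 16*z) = z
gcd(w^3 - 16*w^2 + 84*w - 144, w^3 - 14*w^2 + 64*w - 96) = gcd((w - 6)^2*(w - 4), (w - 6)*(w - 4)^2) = w^2 - 10*w + 24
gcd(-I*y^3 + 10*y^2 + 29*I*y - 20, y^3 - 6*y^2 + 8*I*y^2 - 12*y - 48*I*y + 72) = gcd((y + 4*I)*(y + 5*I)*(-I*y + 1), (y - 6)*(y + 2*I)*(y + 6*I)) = 1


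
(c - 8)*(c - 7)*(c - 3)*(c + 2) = c^4 - 16*c^3 + 65*c^2 + 34*c - 336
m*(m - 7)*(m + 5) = m^3 - 2*m^2 - 35*m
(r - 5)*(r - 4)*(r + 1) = r^3 - 8*r^2 + 11*r + 20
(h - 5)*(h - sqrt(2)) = h^2 - 5*h - sqrt(2)*h + 5*sqrt(2)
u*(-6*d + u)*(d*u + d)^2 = -6*d^3*u^3 - 12*d^3*u^2 - 6*d^3*u + d^2*u^4 + 2*d^2*u^3 + d^2*u^2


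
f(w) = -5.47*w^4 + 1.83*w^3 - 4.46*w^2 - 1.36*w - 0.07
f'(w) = -21.88*w^3 + 5.49*w^2 - 8.92*w - 1.36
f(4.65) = -2476.24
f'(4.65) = -2124.05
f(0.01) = -0.08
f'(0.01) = -1.45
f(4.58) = -2330.89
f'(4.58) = -2029.11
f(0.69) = -3.77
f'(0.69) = -12.09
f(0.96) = -8.51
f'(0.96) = -24.22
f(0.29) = -0.83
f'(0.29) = -4.02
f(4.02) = -1387.26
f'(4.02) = -1369.93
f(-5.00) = -3752.27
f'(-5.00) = 2915.49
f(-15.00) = -284078.17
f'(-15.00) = 75212.69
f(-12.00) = -117214.15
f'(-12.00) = 38704.88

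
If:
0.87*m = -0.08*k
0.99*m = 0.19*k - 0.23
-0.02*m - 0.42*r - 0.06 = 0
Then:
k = 0.82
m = -0.08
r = -0.14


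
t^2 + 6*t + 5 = (t + 1)*(t + 5)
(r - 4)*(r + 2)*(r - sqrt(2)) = r^3 - 2*r^2 - sqrt(2)*r^2 - 8*r + 2*sqrt(2)*r + 8*sqrt(2)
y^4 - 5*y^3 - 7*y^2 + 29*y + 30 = (y - 5)*(y - 3)*(y + 1)*(y + 2)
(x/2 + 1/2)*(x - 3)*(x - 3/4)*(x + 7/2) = x^4/2 + 3*x^3/8 - 89*x^2/16 - 3*x/2 + 63/16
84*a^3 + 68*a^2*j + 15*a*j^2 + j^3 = (2*a + j)*(6*a + j)*(7*a + j)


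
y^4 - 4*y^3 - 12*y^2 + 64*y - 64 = (y - 4)*(y - 2)^2*(y + 4)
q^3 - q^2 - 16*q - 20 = (q - 5)*(q + 2)^2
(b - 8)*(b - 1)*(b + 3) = b^3 - 6*b^2 - 19*b + 24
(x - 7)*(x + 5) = x^2 - 2*x - 35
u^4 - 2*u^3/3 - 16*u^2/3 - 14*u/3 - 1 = (u - 3)*(u + 1/3)*(u + 1)^2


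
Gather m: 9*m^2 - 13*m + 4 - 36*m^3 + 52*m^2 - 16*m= -36*m^3 + 61*m^2 - 29*m + 4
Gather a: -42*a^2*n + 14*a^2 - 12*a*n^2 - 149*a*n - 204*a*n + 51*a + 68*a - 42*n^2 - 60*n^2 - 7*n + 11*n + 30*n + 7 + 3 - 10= a^2*(14 - 42*n) + a*(-12*n^2 - 353*n + 119) - 102*n^2 + 34*n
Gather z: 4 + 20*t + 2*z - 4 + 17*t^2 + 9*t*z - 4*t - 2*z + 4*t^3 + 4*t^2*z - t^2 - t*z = 4*t^3 + 16*t^2 + 16*t + z*(4*t^2 + 8*t)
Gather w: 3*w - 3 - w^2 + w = -w^2 + 4*w - 3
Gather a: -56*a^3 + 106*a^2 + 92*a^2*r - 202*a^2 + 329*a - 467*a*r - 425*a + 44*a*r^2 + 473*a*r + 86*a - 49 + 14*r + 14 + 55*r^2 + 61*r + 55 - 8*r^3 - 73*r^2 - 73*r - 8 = -56*a^3 + a^2*(92*r - 96) + a*(44*r^2 + 6*r - 10) - 8*r^3 - 18*r^2 + 2*r + 12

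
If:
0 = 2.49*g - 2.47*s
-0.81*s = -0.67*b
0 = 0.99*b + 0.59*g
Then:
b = 0.00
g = 0.00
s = 0.00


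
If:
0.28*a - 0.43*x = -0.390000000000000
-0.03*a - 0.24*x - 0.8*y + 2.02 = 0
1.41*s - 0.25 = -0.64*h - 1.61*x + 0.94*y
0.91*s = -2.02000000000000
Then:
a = 9.67540574282147 - 4.29463171036205*y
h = 8.50370630461923*y - 12.8496372151569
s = -2.22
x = 7.20724094881398 - 2.79650436953808*y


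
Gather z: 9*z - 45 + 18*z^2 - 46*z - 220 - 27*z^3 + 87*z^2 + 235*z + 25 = -27*z^3 + 105*z^2 + 198*z - 240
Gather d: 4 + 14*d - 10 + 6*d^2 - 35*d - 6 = 6*d^2 - 21*d - 12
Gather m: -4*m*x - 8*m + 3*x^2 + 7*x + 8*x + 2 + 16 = m*(-4*x - 8) + 3*x^2 + 15*x + 18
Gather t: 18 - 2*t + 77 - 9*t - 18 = 77 - 11*t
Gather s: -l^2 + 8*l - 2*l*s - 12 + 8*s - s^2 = -l^2 + 8*l - s^2 + s*(8 - 2*l) - 12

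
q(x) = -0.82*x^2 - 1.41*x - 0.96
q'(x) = -1.64*x - 1.41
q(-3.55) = -6.29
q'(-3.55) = 4.41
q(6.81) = -48.59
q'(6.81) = -12.58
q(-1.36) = -0.56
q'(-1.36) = 0.82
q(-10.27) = -72.97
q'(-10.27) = 15.43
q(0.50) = -1.87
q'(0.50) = -2.23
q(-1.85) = -1.16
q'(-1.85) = 1.62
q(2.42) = -9.17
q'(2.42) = -5.38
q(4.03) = -19.96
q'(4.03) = -8.02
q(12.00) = -135.96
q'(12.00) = -21.09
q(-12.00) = -102.12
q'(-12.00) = 18.27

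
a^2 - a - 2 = (a - 2)*(a + 1)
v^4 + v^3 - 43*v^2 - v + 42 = (v - 6)*(v - 1)*(v + 1)*(v + 7)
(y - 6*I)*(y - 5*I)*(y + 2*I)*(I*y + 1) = I*y^4 + 10*y^3 - 17*I*y^2 + 52*y - 60*I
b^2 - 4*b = b*(b - 4)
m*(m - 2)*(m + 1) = m^3 - m^2 - 2*m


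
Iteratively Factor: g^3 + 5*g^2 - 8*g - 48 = (g + 4)*(g^2 + g - 12) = (g - 3)*(g + 4)*(g + 4)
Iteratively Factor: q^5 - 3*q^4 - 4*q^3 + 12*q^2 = (q)*(q^4 - 3*q^3 - 4*q^2 + 12*q) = q^2*(q^3 - 3*q^2 - 4*q + 12) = q^2*(q - 2)*(q^2 - q - 6) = q^2*(q - 3)*(q - 2)*(q + 2)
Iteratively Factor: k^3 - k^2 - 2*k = (k)*(k^2 - k - 2) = k*(k - 2)*(k + 1)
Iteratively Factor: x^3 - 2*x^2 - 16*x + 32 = (x + 4)*(x^2 - 6*x + 8) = (x - 2)*(x + 4)*(x - 4)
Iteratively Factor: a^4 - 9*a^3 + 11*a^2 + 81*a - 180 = (a - 5)*(a^3 - 4*a^2 - 9*a + 36) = (a - 5)*(a - 3)*(a^2 - a - 12) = (a - 5)*(a - 4)*(a - 3)*(a + 3)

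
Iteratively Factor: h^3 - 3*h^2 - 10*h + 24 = (h - 2)*(h^2 - h - 12) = (h - 4)*(h - 2)*(h + 3)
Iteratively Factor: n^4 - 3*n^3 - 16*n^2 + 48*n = (n + 4)*(n^3 - 7*n^2 + 12*n) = n*(n + 4)*(n^2 - 7*n + 12) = n*(n - 4)*(n + 4)*(n - 3)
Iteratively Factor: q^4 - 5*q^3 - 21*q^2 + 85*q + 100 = (q + 1)*(q^3 - 6*q^2 - 15*q + 100) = (q + 1)*(q + 4)*(q^2 - 10*q + 25) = (q - 5)*(q + 1)*(q + 4)*(q - 5)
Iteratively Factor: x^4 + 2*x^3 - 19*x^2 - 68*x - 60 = (x + 2)*(x^3 - 19*x - 30) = (x - 5)*(x + 2)*(x^2 + 5*x + 6) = (x - 5)*(x + 2)*(x + 3)*(x + 2)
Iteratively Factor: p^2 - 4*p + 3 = (p - 1)*(p - 3)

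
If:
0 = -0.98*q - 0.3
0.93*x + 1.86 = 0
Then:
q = -0.31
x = -2.00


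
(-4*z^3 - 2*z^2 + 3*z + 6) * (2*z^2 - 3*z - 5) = -8*z^5 + 8*z^4 + 32*z^3 + 13*z^2 - 33*z - 30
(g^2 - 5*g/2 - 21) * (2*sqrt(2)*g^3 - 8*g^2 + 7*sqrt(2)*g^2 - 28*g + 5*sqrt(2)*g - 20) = 2*sqrt(2)*g^5 - 8*g^4 + 2*sqrt(2)*g^4 - 109*sqrt(2)*g^3/2 - 8*g^3 - 319*sqrt(2)*g^2/2 + 218*g^2 - 105*sqrt(2)*g + 638*g + 420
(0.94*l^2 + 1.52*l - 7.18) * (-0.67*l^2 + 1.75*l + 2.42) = -0.6298*l^4 + 0.6266*l^3 + 9.7454*l^2 - 8.8866*l - 17.3756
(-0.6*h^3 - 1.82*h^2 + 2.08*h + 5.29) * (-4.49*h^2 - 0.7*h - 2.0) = 2.694*h^5 + 8.5918*h^4 - 6.8652*h^3 - 21.5681*h^2 - 7.863*h - 10.58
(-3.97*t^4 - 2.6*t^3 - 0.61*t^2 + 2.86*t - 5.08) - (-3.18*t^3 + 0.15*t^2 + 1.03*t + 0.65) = -3.97*t^4 + 0.58*t^3 - 0.76*t^2 + 1.83*t - 5.73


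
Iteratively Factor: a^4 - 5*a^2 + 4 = (a - 2)*(a^3 + 2*a^2 - a - 2) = (a - 2)*(a + 1)*(a^2 + a - 2) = (a - 2)*(a + 1)*(a + 2)*(a - 1)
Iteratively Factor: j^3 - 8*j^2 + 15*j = (j - 3)*(j^2 - 5*j) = (j - 5)*(j - 3)*(j)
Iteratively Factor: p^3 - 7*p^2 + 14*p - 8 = (p - 1)*(p^2 - 6*p + 8) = (p - 4)*(p - 1)*(p - 2)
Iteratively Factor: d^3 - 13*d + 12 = (d - 3)*(d^2 + 3*d - 4) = (d - 3)*(d + 4)*(d - 1)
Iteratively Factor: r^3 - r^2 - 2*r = (r - 2)*(r^2 + r) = r*(r - 2)*(r + 1)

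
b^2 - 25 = (b - 5)*(b + 5)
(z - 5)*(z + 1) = z^2 - 4*z - 5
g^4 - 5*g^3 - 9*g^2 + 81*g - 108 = (g - 3)^3*(g + 4)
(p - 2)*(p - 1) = p^2 - 3*p + 2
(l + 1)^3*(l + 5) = l^4 + 8*l^3 + 18*l^2 + 16*l + 5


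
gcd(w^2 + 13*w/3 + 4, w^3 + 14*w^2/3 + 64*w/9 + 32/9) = w + 4/3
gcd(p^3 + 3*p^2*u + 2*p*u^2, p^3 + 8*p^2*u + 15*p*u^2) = p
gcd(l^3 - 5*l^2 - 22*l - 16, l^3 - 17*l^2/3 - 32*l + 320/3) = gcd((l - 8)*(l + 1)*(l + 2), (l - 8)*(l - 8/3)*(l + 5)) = l - 8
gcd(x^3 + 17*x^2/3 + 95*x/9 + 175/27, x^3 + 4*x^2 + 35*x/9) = x^2 + 4*x + 35/9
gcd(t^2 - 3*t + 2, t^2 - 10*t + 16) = t - 2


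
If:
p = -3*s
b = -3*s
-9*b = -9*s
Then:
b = 0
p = 0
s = 0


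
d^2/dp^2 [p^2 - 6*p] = 2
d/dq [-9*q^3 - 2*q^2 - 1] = q*(-27*q - 4)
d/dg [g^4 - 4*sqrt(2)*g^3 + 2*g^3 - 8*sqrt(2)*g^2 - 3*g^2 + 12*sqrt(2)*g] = 4*g^3 - 12*sqrt(2)*g^2 + 6*g^2 - 16*sqrt(2)*g - 6*g + 12*sqrt(2)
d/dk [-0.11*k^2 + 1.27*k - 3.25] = 1.27 - 0.22*k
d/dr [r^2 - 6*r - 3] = 2*r - 6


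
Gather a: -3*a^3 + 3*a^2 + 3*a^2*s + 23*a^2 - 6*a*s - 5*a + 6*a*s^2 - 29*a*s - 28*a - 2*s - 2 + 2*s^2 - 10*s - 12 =-3*a^3 + a^2*(3*s + 26) + a*(6*s^2 - 35*s - 33) + 2*s^2 - 12*s - 14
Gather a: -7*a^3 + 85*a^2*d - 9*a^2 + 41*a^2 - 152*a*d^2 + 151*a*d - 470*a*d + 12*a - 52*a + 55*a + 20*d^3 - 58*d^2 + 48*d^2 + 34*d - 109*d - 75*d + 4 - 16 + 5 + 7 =-7*a^3 + a^2*(85*d + 32) + a*(-152*d^2 - 319*d + 15) + 20*d^3 - 10*d^2 - 150*d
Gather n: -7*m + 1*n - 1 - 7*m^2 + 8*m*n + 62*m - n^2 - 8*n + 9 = -7*m^2 + 55*m - n^2 + n*(8*m - 7) + 8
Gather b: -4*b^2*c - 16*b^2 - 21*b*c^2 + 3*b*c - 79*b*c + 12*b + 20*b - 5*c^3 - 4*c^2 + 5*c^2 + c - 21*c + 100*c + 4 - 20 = b^2*(-4*c - 16) + b*(-21*c^2 - 76*c + 32) - 5*c^3 + c^2 + 80*c - 16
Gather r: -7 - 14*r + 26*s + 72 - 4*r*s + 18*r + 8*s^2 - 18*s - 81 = r*(4 - 4*s) + 8*s^2 + 8*s - 16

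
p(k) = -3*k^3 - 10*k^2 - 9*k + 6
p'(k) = -9*k^2 - 20*k - 9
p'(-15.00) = -1734.00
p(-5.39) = 233.76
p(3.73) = -322.38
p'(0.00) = -9.00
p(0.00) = 6.00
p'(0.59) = -23.93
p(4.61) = -541.93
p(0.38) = 0.97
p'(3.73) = -208.82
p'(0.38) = -17.90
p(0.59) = -3.41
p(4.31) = -458.74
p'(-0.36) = -2.97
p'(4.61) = -292.47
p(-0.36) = 8.08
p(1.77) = -57.89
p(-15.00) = 8016.00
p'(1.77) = -72.60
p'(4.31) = -262.38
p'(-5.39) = -162.67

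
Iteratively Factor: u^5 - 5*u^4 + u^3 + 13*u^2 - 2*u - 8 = (u + 1)*(u^4 - 6*u^3 + 7*u^2 + 6*u - 8) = (u - 2)*(u + 1)*(u^3 - 4*u^2 - u + 4) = (u - 2)*(u + 1)^2*(u^2 - 5*u + 4) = (u - 2)*(u - 1)*(u + 1)^2*(u - 4)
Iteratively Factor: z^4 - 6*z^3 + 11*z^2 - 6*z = (z - 2)*(z^3 - 4*z^2 + 3*z) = z*(z - 2)*(z^2 - 4*z + 3) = z*(z - 2)*(z - 1)*(z - 3)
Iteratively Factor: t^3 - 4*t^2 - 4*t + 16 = (t - 2)*(t^2 - 2*t - 8) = (t - 2)*(t + 2)*(t - 4)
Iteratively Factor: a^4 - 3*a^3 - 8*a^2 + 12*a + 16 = (a - 2)*(a^3 - a^2 - 10*a - 8) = (a - 4)*(a - 2)*(a^2 + 3*a + 2) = (a - 4)*(a - 2)*(a + 1)*(a + 2)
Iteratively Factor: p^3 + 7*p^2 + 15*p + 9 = (p + 3)*(p^2 + 4*p + 3) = (p + 1)*(p + 3)*(p + 3)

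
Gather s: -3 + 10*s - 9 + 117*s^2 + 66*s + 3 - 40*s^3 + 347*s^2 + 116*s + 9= -40*s^3 + 464*s^2 + 192*s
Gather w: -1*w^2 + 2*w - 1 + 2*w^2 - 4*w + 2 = w^2 - 2*w + 1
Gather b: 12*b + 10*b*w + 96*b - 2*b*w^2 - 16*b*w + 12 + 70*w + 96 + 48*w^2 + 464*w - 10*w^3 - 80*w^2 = b*(-2*w^2 - 6*w + 108) - 10*w^3 - 32*w^2 + 534*w + 108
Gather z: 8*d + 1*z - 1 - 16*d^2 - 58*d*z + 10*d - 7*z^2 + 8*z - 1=-16*d^2 + 18*d - 7*z^2 + z*(9 - 58*d) - 2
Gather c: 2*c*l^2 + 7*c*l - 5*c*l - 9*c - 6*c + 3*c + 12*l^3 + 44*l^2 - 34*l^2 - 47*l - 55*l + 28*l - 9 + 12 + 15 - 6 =c*(2*l^2 + 2*l - 12) + 12*l^3 + 10*l^2 - 74*l + 12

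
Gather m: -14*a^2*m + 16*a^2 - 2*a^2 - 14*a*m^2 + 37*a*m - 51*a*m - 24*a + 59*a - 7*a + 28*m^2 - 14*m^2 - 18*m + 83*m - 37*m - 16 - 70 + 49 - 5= 14*a^2 + 28*a + m^2*(14 - 14*a) + m*(-14*a^2 - 14*a + 28) - 42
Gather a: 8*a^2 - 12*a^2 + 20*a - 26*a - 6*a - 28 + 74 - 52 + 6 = -4*a^2 - 12*a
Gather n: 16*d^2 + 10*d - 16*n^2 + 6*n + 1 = 16*d^2 + 10*d - 16*n^2 + 6*n + 1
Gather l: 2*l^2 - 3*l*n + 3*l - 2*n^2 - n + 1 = 2*l^2 + l*(3 - 3*n) - 2*n^2 - n + 1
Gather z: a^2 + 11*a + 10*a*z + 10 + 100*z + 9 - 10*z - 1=a^2 + 11*a + z*(10*a + 90) + 18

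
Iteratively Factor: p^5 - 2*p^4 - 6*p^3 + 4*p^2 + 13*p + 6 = (p + 1)*(p^4 - 3*p^3 - 3*p^2 + 7*p + 6) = (p - 2)*(p + 1)*(p^3 - p^2 - 5*p - 3) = (p - 2)*(p + 1)^2*(p^2 - 2*p - 3) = (p - 3)*(p - 2)*(p + 1)^2*(p + 1)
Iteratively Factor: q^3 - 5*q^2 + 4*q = (q)*(q^2 - 5*q + 4) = q*(q - 4)*(q - 1)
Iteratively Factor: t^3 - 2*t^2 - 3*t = (t)*(t^2 - 2*t - 3) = t*(t - 3)*(t + 1)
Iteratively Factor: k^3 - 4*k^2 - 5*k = (k)*(k^2 - 4*k - 5) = k*(k + 1)*(k - 5)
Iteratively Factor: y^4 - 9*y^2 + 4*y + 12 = (y + 3)*(y^3 - 3*y^2 + 4) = (y - 2)*(y + 3)*(y^2 - y - 2) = (y - 2)^2*(y + 3)*(y + 1)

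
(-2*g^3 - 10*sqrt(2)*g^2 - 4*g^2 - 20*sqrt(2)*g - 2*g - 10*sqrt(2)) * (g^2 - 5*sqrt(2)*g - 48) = -2*g^5 - 4*g^4 + 194*g^3 + 392*g^2 + 480*sqrt(2)*g^2 + 196*g + 960*sqrt(2)*g + 480*sqrt(2)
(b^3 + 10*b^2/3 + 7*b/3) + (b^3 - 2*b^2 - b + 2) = 2*b^3 + 4*b^2/3 + 4*b/3 + 2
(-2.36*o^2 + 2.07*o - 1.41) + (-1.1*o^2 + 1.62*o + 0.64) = -3.46*o^2 + 3.69*o - 0.77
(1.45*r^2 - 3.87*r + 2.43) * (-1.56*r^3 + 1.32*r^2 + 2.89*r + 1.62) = -2.262*r^5 + 7.9512*r^4 - 4.7087*r^3 - 5.6277*r^2 + 0.753299999999999*r + 3.9366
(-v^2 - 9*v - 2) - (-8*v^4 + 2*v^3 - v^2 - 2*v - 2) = 8*v^4 - 2*v^3 - 7*v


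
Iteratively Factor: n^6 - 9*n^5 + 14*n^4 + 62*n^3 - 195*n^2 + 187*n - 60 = (n - 5)*(n^5 - 4*n^4 - 6*n^3 + 32*n^2 - 35*n + 12) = (n - 5)*(n - 4)*(n^4 - 6*n^2 + 8*n - 3) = (n - 5)*(n - 4)*(n - 1)*(n^3 + n^2 - 5*n + 3) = (n - 5)*(n - 4)*(n - 1)^2*(n^2 + 2*n - 3) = (n - 5)*(n - 4)*(n - 1)^2*(n + 3)*(n - 1)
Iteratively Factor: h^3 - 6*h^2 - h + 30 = (h - 3)*(h^2 - 3*h - 10) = (h - 3)*(h + 2)*(h - 5)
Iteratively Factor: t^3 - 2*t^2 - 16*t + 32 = (t - 4)*(t^2 + 2*t - 8) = (t - 4)*(t + 4)*(t - 2)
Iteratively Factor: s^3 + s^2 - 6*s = (s - 2)*(s^2 + 3*s) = (s - 2)*(s + 3)*(s)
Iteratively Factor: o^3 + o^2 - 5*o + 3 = (o - 1)*(o^2 + 2*o - 3) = (o - 1)^2*(o + 3)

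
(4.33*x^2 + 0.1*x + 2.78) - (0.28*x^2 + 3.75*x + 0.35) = 4.05*x^2 - 3.65*x + 2.43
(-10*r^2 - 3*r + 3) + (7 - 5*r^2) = -15*r^2 - 3*r + 10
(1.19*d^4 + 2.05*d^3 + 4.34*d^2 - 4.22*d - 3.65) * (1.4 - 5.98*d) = -7.1162*d^5 - 10.593*d^4 - 23.0832*d^3 + 31.3116*d^2 + 15.919*d - 5.11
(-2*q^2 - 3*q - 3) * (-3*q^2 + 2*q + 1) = 6*q^4 + 5*q^3 + q^2 - 9*q - 3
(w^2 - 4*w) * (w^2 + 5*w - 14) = w^4 + w^3 - 34*w^2 + 56*w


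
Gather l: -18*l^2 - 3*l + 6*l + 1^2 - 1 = -18*l^2 + 3*l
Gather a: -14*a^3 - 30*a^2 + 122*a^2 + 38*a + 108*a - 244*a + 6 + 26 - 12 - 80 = -14*a^3 + 92*a^2 - 98*a - 60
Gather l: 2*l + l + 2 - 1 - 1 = 3*l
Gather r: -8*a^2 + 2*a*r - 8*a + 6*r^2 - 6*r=-8*a^2 - 8*a + 6*r^2 + r*(2*a - 6)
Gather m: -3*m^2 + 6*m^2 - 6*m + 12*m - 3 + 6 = 3*m^2 + 6*m + 3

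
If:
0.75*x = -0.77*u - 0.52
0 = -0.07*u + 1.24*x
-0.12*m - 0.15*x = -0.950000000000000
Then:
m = 7.96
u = -0.64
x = -0.04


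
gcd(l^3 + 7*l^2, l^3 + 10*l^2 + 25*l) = l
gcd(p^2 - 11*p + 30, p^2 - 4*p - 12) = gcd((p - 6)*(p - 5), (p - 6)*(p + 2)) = p - 6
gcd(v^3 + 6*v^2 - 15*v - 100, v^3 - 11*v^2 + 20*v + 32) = v - 4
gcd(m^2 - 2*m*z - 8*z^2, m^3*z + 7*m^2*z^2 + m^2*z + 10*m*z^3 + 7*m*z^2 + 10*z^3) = m + 2*z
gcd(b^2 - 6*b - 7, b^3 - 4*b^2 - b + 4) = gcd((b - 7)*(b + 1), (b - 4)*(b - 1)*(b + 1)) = b + 1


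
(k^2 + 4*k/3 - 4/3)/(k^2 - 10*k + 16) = (3*k^2 + 4*k - 4)/(3*(k^2 - 10*k + 16))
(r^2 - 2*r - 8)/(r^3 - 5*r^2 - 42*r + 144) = (r^2 - 2*r - 8)/(r^3 - 5*r^2 - 42*r + 144)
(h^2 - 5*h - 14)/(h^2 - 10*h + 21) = (h + 2)/(h - 3)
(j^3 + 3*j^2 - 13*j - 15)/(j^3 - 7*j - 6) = (j + 5)/(j + 2)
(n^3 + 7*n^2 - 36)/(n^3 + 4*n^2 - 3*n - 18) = (n + 6)/(n + 3)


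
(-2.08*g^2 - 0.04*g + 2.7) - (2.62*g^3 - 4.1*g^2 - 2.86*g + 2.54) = -2.62*g^3 + 2.02*g^2 + 2.82*g + 0.16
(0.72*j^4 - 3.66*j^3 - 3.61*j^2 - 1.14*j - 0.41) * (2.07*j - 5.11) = 1.4904*j^5 - 11.2554*j^4 + 11.2299*j^3 + 16.0873*j^2 + 4.9767*j + 2.0951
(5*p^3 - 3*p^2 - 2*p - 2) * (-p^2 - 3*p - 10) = -5*p^5 - 12*p^4 - 39*p^3 + 38*p^2 + 26*p + 20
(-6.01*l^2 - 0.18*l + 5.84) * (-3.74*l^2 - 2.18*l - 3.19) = 22.4774*l^4 + 13.775*l^3 - 2.2773*l^2 - 12.157*l - 18.6296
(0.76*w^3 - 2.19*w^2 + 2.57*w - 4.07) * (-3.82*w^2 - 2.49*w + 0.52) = -2.9032*w^5 + 6.4734*w^4 - 3.9691*w^3 + 8.0093*w^2 + 11.4707*w - 2.1164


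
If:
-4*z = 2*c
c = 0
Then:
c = 0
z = 0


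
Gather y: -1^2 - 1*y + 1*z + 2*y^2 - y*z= 2*y^2 + y*(-z - 1) + z - 1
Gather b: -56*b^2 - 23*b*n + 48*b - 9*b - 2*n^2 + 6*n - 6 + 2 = -56*b^2 + b*(39 - 23*n) - 2*n^2 + 6*n - 4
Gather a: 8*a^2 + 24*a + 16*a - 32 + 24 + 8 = 8*a^2 + 40*a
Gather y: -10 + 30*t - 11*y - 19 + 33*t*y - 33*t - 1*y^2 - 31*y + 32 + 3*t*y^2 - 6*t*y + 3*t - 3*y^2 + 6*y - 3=y^2*(3*t - 4) + y*(27*t - 36)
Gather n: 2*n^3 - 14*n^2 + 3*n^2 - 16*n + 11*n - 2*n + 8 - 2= 2*n^3 - 11*n^2 - 7*n + 6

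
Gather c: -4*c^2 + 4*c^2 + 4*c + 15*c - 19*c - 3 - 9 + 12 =0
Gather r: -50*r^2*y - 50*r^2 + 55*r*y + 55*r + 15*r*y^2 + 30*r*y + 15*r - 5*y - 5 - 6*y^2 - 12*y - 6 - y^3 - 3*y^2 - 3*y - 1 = r^2*(-50*y - 50) + r*(15*y^2 + 85*y + 70) - y^3 - 9*y^2 - 20*y - 12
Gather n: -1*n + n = 0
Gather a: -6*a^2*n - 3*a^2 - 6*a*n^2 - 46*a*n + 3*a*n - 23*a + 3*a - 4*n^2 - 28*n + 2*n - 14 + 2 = a^2*(-6*n - 3) + a*(-6*n^2 - 43*n - 20) - 4*n^2 - 26*n - 12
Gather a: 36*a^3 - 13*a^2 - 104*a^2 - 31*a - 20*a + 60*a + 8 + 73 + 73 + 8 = 36*a^3 - 117*a^2 + 9*a + 162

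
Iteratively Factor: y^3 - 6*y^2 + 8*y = (y - 2)*(y^2 - 4*y) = y*(y - 2)*(y - 4)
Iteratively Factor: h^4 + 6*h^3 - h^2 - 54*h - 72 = (h + 2)*(h^3 + 4*h^2 - 9*h - 36) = (h + 2)*(h + 3)*(h^2 + h - 12) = (h - 3)*(h + 2)*(h + 3)*(h + 4)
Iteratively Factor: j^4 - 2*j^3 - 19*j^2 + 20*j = (j - 1)*(j^3 - j^2 - 20*j) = j*(j - 1)*(j^2 - j - 20) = j*(j - 1)*(j + 4)*(j - 5)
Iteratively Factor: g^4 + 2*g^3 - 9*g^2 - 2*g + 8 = (g - 2)*(g^3 + 4*g^2 - g - 4) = (g - 2)*(g + 1)*(g^2 + 3*g - 4) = (g - 2)*(g - 1)*(g + 1)*(g + 4)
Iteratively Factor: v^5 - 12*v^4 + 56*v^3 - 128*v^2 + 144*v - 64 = (v - 2)*(v^4 - 10*v^3 + 36*v^2 - 56*v + 32) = (v - 2)^2*(v^3 - 8*v^2 + 20*v - 16) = (v - 2)^3*(v^2 - 6*v + 8) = (v - 2)^4*(v - 4)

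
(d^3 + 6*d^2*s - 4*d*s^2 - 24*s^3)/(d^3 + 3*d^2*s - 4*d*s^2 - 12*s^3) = (d + 6*s)/(d + 3*s)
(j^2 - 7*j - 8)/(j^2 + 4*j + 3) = (j - 8)/(j + 3)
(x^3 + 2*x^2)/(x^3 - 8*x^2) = (x + 2)/(x - 8)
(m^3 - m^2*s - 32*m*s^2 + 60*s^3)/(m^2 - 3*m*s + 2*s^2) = (-m^2 - m*s + 30*s^2)/(-m + s)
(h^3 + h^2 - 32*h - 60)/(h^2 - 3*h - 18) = (h^2 + 7*h + 10)/(h + 3)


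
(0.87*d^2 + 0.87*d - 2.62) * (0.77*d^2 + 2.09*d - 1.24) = 0.6699*d^4 + 2.4882*d^3 - 1.2779*d^2 - 6.5546*d + 3.2488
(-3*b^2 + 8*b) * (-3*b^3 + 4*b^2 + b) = 9*b^5 - 36*b^4 + 29*b^3 + 8*b^2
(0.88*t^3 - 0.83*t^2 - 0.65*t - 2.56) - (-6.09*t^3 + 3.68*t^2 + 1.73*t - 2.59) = 6.97*t^3 - 4.51*t^2 - 2.38*t + 0.0299999999999998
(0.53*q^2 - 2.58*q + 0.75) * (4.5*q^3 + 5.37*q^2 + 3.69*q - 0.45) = 2.385*q^5 - 8.7639*q^4 - 8.5239*q^3 - 5.7312*q^2 + 3.9285*q - 0.3375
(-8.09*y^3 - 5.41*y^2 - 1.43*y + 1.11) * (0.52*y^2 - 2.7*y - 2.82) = -4.2068*y^5 + 19.0298*y^4 + 36.6772*y^3 + 19.6944*y^2 + 1.0356*y - 3.1302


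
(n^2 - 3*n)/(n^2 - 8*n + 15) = n/(n - 5)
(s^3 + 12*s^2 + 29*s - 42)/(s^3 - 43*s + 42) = (s + 6)/(s - 6)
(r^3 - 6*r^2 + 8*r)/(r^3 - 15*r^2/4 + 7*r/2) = 4*(r - 4)/(4*r - 7)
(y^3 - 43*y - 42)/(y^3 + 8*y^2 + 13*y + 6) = (y - 7)/(y + 1)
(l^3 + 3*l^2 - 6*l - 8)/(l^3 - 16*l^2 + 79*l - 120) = (l^3 + 3*l^2 - 6*l - 8)/(l^3 - 16*l^2 + 79*l - 120)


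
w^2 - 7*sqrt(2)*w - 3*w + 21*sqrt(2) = (w - 3)*(w - 7*sqrt(2))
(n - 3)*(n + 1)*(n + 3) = n^3 + n^2 - 9*n - 9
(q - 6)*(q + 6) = q^2 - 36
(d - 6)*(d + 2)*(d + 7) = d^3 + 3*d^2 - 40*d - 84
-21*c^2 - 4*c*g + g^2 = (-7*c + g)*(3*c + g)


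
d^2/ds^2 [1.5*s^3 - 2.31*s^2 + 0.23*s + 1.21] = 9.0*s - 4.62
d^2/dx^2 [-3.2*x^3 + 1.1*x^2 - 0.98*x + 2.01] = 2.2 - 19.2*x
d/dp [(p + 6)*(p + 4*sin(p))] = p + (p + 6)*(4*cos(p) + 1) + 4*sin(p)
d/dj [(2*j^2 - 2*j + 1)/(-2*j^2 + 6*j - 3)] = 8*j*(j - 1)/(4*j^4 - 24*j^3 + 48*j^2 - 36*j + 9)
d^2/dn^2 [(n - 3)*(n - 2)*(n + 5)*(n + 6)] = 12*n^2 + 36*n - 38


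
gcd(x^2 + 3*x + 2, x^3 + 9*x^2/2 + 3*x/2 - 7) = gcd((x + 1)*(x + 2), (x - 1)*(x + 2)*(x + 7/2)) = x + 2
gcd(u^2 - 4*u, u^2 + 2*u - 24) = u - 4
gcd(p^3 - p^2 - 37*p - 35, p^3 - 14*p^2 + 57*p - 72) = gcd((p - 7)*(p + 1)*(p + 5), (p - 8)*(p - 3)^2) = 1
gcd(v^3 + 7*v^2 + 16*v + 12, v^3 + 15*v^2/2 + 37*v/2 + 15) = v^2 + 5*v + 6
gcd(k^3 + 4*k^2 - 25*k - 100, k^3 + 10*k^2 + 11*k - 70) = k + 5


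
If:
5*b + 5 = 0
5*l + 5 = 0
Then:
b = -1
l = -1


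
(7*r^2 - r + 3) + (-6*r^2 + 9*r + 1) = r^2 + 8*r + 4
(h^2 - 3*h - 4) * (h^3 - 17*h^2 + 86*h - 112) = h^5 - 20*h^4 + 133*h^3 - 302*h^2 - 8*h + 448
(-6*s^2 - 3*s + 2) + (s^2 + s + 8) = -5*s^2 - 2*s + 10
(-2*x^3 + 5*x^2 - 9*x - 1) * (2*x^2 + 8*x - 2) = -4*x^5 - 6*x^4 + 26*x^3 - 84*x^2 + 10*x + 2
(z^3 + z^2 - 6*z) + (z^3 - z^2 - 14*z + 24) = 2*z^3 - 20*z + 24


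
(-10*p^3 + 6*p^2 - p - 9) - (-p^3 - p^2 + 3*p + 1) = -9*p^3 + 7*p^2 - 4*p - 10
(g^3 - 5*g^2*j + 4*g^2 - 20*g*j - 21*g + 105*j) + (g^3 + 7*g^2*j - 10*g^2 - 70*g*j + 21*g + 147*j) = 2*g^3 + 2*g^2*j - 6*g^2 - 90*g*j + 252*j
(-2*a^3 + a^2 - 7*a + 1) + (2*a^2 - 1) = -2*a^3 + 3*a^2 - 7*a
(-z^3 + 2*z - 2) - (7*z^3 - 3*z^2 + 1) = -8*z^3 + 3*z^2 + 2*z - 3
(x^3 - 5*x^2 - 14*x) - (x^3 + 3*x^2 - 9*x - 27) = -8*x^2 - 5*x + 27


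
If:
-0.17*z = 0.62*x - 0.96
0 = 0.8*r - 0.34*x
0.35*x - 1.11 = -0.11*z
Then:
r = -4.06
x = -9.55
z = 40.48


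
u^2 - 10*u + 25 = (u - 5)^2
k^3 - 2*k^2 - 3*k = k*(k - 3)*(k + 1)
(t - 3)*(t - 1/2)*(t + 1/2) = t^3 - 3*t^2 - t/4 + 3/4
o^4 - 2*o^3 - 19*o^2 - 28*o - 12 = (o - 6)*(o + 1)^2*(o + 2)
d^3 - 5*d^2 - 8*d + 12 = (d - 6)*(d - 1)*(d + 2)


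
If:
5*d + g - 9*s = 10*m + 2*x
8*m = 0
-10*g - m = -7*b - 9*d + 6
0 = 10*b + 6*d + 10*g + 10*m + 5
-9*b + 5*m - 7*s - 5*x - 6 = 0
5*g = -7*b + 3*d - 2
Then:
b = 9/88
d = -13/264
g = -63/110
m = 0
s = 83/264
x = -301/165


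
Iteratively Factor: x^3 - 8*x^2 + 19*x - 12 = (x - 4)*(x^2 - 4*x + 3) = (x - 4)*(x - 3)*(x - 1)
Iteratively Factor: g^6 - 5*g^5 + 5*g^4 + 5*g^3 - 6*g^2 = (g - 1)*(g^5 - 4*g^4 + g^3 + 6*g^2) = g*(g - 1)*(g^4 - 4*g^3 + g^2 + 6*g) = g*(g - 2)*(g - 1)*(g^3 - 2*g^2 - 3*g) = g^2*(g - 2)*(g - 1)*(g^2 - 2*g - 3) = g^2*(g - 3)*(g - 2)*(g - 1)*(g + 1)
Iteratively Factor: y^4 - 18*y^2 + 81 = (y + 3)*(y^3 - 3*y^2 - 9*y + 27) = (y + 3)^2*(y^2 - 6*y + 9) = (y - 3)*(y + 3)^2*(y - 3)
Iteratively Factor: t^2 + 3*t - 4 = (t - 1)*(t + 4)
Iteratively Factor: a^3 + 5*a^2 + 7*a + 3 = (a + 1)*(a^2 + 4*a + 3) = (a + 1)*(a + 3)*(a + 1)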